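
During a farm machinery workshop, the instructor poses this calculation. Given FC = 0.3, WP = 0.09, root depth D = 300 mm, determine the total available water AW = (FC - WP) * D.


AW = (FC - WP) * D
   = (0.3 - 0.09) * 300
   = 0.21 * 300
   = 63 mm


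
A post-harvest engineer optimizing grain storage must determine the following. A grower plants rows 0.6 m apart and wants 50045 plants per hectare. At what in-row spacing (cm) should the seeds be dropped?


spacing = 10000 / (row_sp * density)
        = 10000 / (0.6 * 50045)
        = 10000 / 30027
        = 0.33303 m = 33.30 cm


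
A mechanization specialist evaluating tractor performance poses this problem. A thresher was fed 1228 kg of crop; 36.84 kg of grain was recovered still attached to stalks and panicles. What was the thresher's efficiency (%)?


eta = (total - unthreshed) / total * 100
    = (1228 - 36.84) / 1228 * 100
    = 1191.16 / 1228 * 100
    = 97%


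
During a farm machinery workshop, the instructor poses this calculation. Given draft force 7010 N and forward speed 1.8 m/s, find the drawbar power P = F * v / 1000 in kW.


P = F * v / 1000
  = 7010 * 1.8 / 1000
  = 12618 / 1000
  = 12.62 kW


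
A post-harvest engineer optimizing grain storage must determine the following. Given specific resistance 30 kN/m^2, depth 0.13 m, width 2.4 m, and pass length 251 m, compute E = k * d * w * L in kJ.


E = k * d * w * L
  = 30 * 0.13 * 2.4 * 251
  = 2349.36 kJ


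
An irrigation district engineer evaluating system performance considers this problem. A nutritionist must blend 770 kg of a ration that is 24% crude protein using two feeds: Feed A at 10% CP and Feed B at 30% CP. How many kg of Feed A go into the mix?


parts_A = CP_b - target = 30 - 24 = 6
parts_B = target - CP_a = 24 - 10 = 14
total_parts = 6 + 14 = 20
Feed A = 770 * 6 / 20 = 231 kg
Feed B = 770 * 14 / 20 = 539 kg

231 kg


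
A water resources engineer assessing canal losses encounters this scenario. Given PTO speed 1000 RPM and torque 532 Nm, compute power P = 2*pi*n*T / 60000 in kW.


P = 2*pi*n*T / 60000
  = 2*pi * 1000 * 532 / 60000
  = 3342654.58 / 60000
  = 55.71 kW


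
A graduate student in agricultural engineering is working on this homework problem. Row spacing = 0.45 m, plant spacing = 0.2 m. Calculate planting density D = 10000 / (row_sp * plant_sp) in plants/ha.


D = 10000 / (row_sp * plant_sp)
  = 10000 / (0.45 * 0.2)
  = 10000 / 0.0900
  = 111111.11 plants/ha


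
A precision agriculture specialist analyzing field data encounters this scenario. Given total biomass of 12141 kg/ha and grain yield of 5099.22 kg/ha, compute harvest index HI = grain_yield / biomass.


HI = grain_yield / biomass
   = 5099.22 / 12141
   = 0.42


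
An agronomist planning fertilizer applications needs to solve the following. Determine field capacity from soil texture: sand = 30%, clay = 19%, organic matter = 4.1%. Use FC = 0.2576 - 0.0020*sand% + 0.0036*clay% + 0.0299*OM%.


FC = 0.2576 - 0.0020*30 + 0.0036*19 + 0.0299*4.1
   = 0.2576 - 0.0600 + 0.0684 + 0.1226
   = 0.3886


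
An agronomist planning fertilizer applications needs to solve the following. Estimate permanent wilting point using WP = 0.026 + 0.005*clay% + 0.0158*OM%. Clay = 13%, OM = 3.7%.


WP = 0.026 + 0.005*13 + 0.0158*3.7
   = 0.026 + 0.0650 + 0.0585
   = 0.1495


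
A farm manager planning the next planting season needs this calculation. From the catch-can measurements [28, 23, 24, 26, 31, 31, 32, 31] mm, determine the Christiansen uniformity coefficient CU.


xbar = 226 / 8 = 28.250
sum|xi - xbar| = 24
CU = 100 * (1 - 24 / (8 * 28.250))
   = 100 * (1 - 0.1062)
   = 89.38%


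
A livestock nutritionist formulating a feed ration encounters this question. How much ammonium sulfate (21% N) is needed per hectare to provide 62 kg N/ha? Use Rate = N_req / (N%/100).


Rate = N_required / (N_content / 100)
     = 62 / (21 / 100)
     = 62 / 0.21
     = 295.24 kg/ha


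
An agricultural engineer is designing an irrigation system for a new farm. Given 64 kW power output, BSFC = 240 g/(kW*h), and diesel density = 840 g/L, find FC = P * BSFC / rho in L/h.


FC = P * BSFC / rho_fuel
   = 64 * 240 / 840
   = 15360 / 840
   = 18.29 L/h


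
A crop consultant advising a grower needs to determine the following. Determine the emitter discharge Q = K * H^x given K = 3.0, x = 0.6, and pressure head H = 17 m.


Q = K * H^x
  = 3.0 * 17^0.6
  = 3.0 * 5.4736
  = 16.42 L/h


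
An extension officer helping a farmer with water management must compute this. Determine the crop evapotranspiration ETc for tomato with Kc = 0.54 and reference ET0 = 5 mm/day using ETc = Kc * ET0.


ETc = Kc * ET0
    = 0.54 * 5
    = 2.70 mm/day


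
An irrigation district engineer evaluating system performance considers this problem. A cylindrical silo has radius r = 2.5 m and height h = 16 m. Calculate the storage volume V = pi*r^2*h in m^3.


V = pi * r^2 * h
  = pi * 2.5^2 * 16
  = pi * 6.25 * 16
  = 314.16 m^3


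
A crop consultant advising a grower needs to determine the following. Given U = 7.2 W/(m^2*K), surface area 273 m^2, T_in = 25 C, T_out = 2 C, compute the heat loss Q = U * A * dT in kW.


dT = 25 - (2) = 23 K
Q = U * A * dT
  = 7.2 * 273 * 23
  = 45208.80 W = 45.21 kW


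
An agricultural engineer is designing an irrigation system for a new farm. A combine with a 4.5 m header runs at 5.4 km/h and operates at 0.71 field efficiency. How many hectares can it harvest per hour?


C = w * v * eta_f / 10
  = 4.5 * 5.4 * 0.71 / 10
  = 17.25 / 10
  = 1.73 ha/h


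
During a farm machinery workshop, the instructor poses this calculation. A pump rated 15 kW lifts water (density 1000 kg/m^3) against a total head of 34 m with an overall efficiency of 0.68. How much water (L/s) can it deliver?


Q = (P * 1000 * eta) / (rho * g * H)
  = (15 * 1000 * 0.68) / (1000 * 9.81 * 34)
  = 10200 / 333540
  = 0.03058 m^3/s = 30.58 L/s


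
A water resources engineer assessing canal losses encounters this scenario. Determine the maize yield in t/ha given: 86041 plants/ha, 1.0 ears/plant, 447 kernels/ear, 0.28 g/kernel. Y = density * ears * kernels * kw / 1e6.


Y = density * ears * kernels * kw
  = 86041 * 1.0 * 447 * 0.28 g/ha
  = 10768891.56 g/ha
  = 10768.89 kg/ha = 10.77 t/ha


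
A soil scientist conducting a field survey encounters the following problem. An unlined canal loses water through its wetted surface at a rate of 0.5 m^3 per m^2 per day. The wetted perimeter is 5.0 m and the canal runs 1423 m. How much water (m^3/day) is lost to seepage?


S = C * P * L
  = 0.5 * 5.0 * 1423
  = 3557.50 m^3/day


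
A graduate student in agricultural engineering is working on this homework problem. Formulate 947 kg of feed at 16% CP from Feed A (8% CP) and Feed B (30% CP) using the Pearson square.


parts_A = CP_b - target = 30 - 16 = 14
parts_B = target - CP_a = 16 - 8 = 8
total_parts = 14 + 8 = 22
Feed A = 947 * 14 / 22 = 602.64 kg
Feed B = 947 * 8 / 22 = 344.36 kg

602.64 kg


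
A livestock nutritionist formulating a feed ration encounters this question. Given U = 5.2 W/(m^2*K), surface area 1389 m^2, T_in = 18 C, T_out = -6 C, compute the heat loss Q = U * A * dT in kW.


dT = 18 - (-6) = 24 K
Q = U * A * dT
  = 5.2 * 1389 * 24
  = 173347.20 W = 173.35 kW


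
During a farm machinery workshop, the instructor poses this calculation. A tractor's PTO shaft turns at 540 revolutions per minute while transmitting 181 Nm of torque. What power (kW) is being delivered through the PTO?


P = 2*pi*n*T / 60000
  = 2*pi * 540 * 181 / 60000
  = 614118.53 / 60000
  = 10.24 kW


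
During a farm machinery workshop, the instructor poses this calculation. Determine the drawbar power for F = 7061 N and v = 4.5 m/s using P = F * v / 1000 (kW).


P = F * v / 1000
  = 7061 * 4.5 / 1000
  = 31774.50 / 1000
  = 31.77 kW


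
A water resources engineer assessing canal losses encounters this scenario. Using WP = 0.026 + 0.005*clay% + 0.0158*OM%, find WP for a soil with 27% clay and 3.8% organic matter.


WP = 0.026 + 0.005*27 + 0.0158*3.8
   = 0.026 + 0.1350 + 0.0600
   = 0.2210


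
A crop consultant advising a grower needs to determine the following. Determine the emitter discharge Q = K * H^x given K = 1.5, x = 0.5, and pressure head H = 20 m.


Q = K * H^x
  = 1.5 * 20^0.5
  = 1.5 * 4.4721
  = 6.71 L/h


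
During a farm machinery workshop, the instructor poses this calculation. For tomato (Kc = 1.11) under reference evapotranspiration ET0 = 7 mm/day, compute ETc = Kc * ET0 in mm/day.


ETc = Kc * ET0
    = 1.11 * 7
    = 7.77 mm/day


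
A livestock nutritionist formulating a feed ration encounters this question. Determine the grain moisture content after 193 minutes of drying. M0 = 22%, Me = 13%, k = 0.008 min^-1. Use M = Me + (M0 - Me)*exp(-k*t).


M = Me + (M0 - Me) * e^(-k*t)
  = 13 + (22 - 13) * e^(-0.008*193)
  = 13 + 9 * e^(-1.544)
  = 13 + 9 * 0.21353
  = 13 + 1.9217
  = 14.92%


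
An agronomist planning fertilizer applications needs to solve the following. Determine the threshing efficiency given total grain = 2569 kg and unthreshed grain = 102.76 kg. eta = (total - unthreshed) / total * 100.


eta = (total - unthreshed) / total * 100
    = (2569 - 102.76) / 2569 * 100
    = 2466.24 / 2569 * 100
    = 96%


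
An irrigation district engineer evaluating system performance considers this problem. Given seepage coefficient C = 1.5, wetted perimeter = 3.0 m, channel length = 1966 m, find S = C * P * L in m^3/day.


S = C * P * L
  = 1.5 * 3.0 * 1966
  = 8847 m^3/day


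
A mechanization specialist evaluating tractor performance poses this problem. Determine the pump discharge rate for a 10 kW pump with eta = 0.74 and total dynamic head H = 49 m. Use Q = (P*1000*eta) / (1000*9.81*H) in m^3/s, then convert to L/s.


Q = (P * 1000 * eta) / (rho * g * H)
  = (10 * 1000 * 0.74) / (1000 * 9.81 * 49)
  = 7400 / 480690
  = 0.01539 m^3/s = 15.39 L/s


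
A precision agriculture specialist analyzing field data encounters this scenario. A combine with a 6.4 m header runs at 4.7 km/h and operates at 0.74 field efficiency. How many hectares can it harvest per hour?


C = w * v * eta_f / 10
  = 6.4 * 4.7 * 0.74 / 10
  = 22.26 / 10
  = 2.23 ha/h


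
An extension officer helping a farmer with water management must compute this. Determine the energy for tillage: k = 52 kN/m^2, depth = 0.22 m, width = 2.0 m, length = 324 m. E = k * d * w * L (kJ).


E = k * d * w * L
  = 52 * 0.22 * 2.0 * 324
  = 7413.12 kJ


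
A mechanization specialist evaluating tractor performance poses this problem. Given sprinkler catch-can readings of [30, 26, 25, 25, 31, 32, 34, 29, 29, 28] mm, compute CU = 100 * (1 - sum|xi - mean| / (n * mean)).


xbar = 289 / 10 = 28.900
sum|xi - xbar| = 23.200
CU = 100 * (1 - 23.200 / (10 * 28.900))
   = 100 * (1 - 0.0803)
   = 91.97%


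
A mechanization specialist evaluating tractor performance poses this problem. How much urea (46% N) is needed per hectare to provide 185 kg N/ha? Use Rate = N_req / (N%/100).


Rate = N_required / (N_content / 100)
     = 185 / (46 / 100)
     = 185 / 0.46
     = 402.17 kg/ha


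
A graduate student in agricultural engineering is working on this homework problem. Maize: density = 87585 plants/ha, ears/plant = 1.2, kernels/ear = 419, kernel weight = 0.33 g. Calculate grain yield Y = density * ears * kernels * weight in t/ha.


Y = density * ears * kernels * kw
  = 87585 * 1.2 * 419 * 0.33 g/ha
  = 14532453.54 g/ha
  = 14532.45 kg/ha = 14.53 t/ha


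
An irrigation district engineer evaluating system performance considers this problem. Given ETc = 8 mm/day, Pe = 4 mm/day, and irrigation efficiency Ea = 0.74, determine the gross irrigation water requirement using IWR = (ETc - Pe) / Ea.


IWR = (ETc - Pe) / Ea
    = (8 - 4) / 0.74
    = 4 / 0.74
    = 5.41 mm/day


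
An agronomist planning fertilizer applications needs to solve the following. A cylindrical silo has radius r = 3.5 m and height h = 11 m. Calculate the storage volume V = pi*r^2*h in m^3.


V = pi * r^2 * h
  = pi * 3.5^2 * 11
  = pi * 12.25 * 11
  = 423.33 m^3


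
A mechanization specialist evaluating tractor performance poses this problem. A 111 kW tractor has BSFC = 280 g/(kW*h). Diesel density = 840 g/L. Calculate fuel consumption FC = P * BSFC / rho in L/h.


FC = P * BSFC / rho_fuel
   = 111 * 280 / 840
   = 31080 / 840
   = 37 L/h


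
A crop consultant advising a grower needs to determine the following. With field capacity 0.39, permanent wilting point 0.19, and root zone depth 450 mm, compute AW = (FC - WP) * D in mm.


AW = (FC - WP) * D
   = (0.39 - 0.19) * 450
   = 0.20 * 450
   = 90 mm


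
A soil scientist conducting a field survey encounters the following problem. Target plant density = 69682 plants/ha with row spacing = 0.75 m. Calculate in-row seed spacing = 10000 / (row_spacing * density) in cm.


spacing = 10000 / (row_sp * density)
        = 10000 / (0.75 * 69682)
        = 10000 / 52261.50
        = 0.19135 m = 19.13 cm


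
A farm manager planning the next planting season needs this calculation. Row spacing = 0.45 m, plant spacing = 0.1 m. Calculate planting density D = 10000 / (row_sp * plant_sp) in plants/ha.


D = 10000 / (row_sp * plant_sp)
  = 10000 / (0.45 * 0.1)
  = 10000 / 0.0450
  = 222222.22 plants/ha


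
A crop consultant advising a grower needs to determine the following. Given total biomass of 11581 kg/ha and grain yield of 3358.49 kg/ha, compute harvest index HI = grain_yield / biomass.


HI = grain_yield / biomass
   = 3358.49 / 11581
   = 0.29


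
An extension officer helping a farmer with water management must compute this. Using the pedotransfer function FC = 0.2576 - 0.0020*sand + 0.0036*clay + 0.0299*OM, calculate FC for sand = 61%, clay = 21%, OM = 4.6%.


FC = 0.2576 - 0.0020*61 + 0.0036*21 + 0.0299*4.6
   = 0.2576 - 0.1220 + 0.0756 + 0.1375
   = 0.3487


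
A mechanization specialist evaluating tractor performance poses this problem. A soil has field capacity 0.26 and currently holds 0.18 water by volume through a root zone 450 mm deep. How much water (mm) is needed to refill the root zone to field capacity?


SMD = (FC - theta) * D
    = (0.26 - 0.18) * 450
    = 0.080 * 450
    = 36 mm


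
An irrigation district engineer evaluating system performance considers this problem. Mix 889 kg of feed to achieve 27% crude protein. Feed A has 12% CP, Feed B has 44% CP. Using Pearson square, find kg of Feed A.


parts_A = CP_b - target = 44 - 27 = 17
parts_B = target - CP_a = 27 - 12 = 15
total_parts = 17 + 15 = 32
Feed A = 889 * 17 / 32 = 472.28 kg
Feed B = 889 * 15 / 32 = 416.72 kg

472.28 kg


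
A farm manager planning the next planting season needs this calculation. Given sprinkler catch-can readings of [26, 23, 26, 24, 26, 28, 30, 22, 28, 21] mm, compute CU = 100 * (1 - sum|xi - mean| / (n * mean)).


xbar = 254 / 10 = 25.400
sum|xi - xbar| = 23.200
CU = 100 * (1 - 23.200 / (10 * 25.400))
   = 100 * (1 - 0.0913)
   = 90.87%


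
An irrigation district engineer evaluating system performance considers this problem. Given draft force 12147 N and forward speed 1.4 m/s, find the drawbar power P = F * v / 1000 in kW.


P = F * v / 1000
  = 12147 * 1.4 / 1000
  = 17005.80 / 1000
  = 17.01 kW


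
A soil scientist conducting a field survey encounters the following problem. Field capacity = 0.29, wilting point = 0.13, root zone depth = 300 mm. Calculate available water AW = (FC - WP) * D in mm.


AW = (FC - WP) * D
   = (0.29 - 0.13) * 300
   = 0.16 * 300
   = 48 mm


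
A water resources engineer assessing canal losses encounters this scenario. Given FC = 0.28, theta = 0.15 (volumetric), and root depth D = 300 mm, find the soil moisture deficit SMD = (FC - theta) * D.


SMD = (FC - theta) * D
    = (0.28 - 0.15) * 300
    = 0.130 * 300
    = 39 mm


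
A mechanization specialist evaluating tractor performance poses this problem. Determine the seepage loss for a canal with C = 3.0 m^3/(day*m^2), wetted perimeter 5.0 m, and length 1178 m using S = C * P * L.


S = C * P * L
  = 3.0 * 5.0 * 1178
  = 17670 m^3/day


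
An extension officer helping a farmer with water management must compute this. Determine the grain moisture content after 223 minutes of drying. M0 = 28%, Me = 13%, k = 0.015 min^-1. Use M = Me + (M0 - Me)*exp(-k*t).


M = Me + (M0 - Me) * e^(-k*t)
  = 13 + (28 - 13) * e^(-0.015*223)
  = 13 + 15 * e^(-3.345)
  = 13 + 15 * 0.03526
  = 13 + 0.5289
  = 13.53%


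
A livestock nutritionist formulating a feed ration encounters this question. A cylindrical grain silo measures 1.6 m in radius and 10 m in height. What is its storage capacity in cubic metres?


V = pi * r^2 * h
  = pi * 1.6^2 * 10
  = pi * 2.56 * 10
  = 80.42 m^3


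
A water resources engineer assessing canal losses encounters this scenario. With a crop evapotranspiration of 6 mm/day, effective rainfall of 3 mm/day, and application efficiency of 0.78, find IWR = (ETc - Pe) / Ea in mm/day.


IWR = (ETc - Pe) / Ea
    = (6 - 3) / 0.78
    = 3 / 0.78
    = 3.85 mm/day


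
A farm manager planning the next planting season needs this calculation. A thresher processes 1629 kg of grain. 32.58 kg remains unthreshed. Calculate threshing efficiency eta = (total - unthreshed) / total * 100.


eta = (total - unthreshed) / total * 100
    = (1629 - 32.58) / 1629 * 100
    = 1596.42 / 1629 * 100
    = 98%


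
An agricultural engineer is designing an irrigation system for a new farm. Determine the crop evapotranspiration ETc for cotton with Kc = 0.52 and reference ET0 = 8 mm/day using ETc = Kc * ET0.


ETc = Kc * ET0
    = 0.52 * 8
    = 4.16 mm/day


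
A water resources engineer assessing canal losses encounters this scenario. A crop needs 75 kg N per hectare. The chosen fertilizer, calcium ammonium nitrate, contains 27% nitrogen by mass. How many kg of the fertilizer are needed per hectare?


Rate = N_required / (N_content / 100)
     = 75 / (27 / 100)
     = 75 / 0.27
     = 277.78 kg/ha


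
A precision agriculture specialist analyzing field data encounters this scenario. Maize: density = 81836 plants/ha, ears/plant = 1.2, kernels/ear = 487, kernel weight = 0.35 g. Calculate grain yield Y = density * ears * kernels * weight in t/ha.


Y = density * ears * kernels * kw
  = 81836 * 1.2 * 487 * 0.35 g/ha
  = 16738735.44 g/ha
  = 16738.74 kg/ha = 16.74 t/ha


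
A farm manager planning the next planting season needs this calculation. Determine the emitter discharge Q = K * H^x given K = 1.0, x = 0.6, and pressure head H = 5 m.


Q = K * H^x
  = 1.0 * 5^0.6
  = 1.0 * 2.6265
  = 2.63 L/h


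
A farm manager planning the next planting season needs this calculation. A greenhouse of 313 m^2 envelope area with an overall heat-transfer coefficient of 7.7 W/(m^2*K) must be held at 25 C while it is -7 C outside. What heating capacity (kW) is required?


dT = 25 - (-7) = 32 K
Q = U * A * dT
  = 7.7 * 313 * 32
  = 77123.20 W = 77.12 kW


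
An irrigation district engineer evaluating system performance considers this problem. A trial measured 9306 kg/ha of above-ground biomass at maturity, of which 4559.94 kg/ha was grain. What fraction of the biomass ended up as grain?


HI = grain_yield / biomass
   = 4559.94 / 9306
   = 0.49


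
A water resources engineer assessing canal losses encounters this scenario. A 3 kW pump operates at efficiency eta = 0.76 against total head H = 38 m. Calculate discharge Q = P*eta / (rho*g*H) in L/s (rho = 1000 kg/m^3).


Q = (P * 1000 * eta) / (rho * g * H)
  = (3 * 1000 * 0.76) / (1000 * 9.81 * 38)
  = 2280 / 372780
  = 0.00612 m^3/s = 6.12 L/s


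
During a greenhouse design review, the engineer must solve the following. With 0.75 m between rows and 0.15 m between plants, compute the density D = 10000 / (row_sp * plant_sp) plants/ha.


D = 10000 / (row_sp * plant_sp)
  = 10000 / (0.75 * 0.15)
  = 10000 / 0.1125
  = 88888.89 plants/ha


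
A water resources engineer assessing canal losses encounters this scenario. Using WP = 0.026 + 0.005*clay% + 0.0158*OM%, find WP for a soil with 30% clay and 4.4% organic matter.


WP = 0.026 + 0.005*30 + 0.0158*4.4
   = 0.026 + 0.1500 + 0.0695
   = 0.2455


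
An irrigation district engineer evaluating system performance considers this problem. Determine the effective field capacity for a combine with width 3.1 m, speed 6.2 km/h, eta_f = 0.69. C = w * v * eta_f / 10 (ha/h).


C = w * v * eta_f / 10
  = 3.1 * 6.2 * 0.69 / 10
  = 13.26 / 10
  = 1.33 ha/h


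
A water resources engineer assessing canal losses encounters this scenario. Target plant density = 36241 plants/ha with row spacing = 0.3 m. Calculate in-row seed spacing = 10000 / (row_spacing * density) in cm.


spacing = 10000 / (row_sp * density)
        = 10000 / (0.3 * 36241)
        = 10000 / 10872.30
        = 0.91977 m = 91.98 cm


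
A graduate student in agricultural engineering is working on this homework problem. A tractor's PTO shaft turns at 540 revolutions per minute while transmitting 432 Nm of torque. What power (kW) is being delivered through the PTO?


P = 2*pi*n*T / 60000
  = 2*pi * 540 * 432 / 60000
  = 1465741.47 / 60000
  = 24.43 kW


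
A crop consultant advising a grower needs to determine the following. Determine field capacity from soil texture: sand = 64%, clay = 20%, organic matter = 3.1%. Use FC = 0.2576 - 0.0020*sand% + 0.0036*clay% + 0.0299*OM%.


FC = 0.2576 - 0.0020*64 + 0.0036*20 + 0.0299*3.1
   = 0.2576 - 0.1280 + 0.0720 + 0.0927
   = 0.2943


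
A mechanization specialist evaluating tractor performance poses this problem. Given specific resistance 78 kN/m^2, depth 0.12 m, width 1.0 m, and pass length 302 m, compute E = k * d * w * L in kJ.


E = k * d * w * L
  = 78 * 0.12 * 1.0 * 302
  = 2826.72 kJ


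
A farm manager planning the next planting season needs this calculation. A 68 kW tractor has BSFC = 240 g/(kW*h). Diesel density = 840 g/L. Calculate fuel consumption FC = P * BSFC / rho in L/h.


FC = P * BSFC / rho_fuel
   = 68 * 240 / 840
   = 16320 / 840
   = 19.43 L/h


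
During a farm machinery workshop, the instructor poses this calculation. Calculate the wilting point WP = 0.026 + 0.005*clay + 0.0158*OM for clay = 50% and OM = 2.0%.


WP = 0.026 + 0.005*50 + 0.0158*2.0
   = 0.026 + 0.2500 + 0.0316
   = 0.3076


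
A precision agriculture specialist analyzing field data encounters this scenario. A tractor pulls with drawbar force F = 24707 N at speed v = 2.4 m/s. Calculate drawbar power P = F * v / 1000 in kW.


P = F * v / 1000
  = 24707 * 2.4 / 1000
  = 59296.80 / 1000
  = 59.30 kW


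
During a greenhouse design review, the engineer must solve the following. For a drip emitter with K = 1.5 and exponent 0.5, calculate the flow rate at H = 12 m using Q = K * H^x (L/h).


Q = K * H^x
  = 1.5 * 12^0.5
  = 1.5 * 3.4641
  = 5.20 L/h


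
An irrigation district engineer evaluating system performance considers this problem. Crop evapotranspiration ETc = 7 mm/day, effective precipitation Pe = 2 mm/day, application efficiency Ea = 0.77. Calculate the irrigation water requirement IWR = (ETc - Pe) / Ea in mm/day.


IWR = (ETc - Pe) / Ea
    = (7 - 2) / 0.77
    = 5 / 0.77
    = 6.49 mm/day


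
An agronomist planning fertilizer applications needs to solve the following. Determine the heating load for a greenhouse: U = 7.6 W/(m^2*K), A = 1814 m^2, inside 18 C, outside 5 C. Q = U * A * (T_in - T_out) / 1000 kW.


dT = 18 - (5) = 13 K
Q = U * A * dT
  = 7.6 * 1814 * 13
  = 179223.20 W = 179.22 kW


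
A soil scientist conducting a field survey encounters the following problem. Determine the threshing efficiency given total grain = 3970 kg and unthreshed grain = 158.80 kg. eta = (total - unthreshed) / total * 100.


eta = (total - unthreshed) / total * 100
    = (3970 - 158.80) / 3970 * 100
    = 3811.20 / 3970 * 100
    = 96%


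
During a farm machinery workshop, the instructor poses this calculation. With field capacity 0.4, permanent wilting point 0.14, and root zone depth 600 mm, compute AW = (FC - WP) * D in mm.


AW = (FC - WP) * D
   = (0.4 - 0.14) * 600
   = 0.26 * 600
   = 156 mm


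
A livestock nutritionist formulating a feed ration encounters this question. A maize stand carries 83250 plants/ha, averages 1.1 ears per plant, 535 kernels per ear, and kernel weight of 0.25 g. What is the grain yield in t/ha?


Y = density * ears * kernels * kw
  = 83250 * 1.1 * 535 * 0.25 g/ha
  = 12248156.25 g/ha
  = 12248.16 kg/ha = 12.25 t/ha


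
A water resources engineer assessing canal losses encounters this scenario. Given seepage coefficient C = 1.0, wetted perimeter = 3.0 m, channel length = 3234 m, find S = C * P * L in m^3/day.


S = C * P * L
  = 1.0 * 3.0 * 3234
  = 9702 m^3/day


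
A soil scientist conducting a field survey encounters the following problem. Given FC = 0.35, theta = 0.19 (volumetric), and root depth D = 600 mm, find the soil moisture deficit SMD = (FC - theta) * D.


SMD = (FC - theta) * D
    = (0.35 - 0.19) * 600
    = 0.160 * 600
    = 96 mm


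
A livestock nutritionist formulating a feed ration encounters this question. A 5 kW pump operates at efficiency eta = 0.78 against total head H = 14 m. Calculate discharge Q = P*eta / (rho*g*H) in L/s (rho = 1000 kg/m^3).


Q = (P * 1000 * eta) / (rho * g * H)
  = (5 * 1000 * 0.78) / (1000 * 9.81 * 14)
  = 3900 / 137340
  = 0.02840 m^3/s = 28.40 L/s


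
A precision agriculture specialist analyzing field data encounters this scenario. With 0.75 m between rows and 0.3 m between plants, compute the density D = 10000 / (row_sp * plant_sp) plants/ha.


D = 10000 / (row_sp * plant_sp)
  = 10000 / (0.75 * 0.3)
  = 10000 / 0.2250
  = 44444.44 plants/ha


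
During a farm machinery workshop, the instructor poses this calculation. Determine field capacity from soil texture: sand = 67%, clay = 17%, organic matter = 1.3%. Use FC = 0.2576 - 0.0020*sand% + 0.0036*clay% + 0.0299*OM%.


FC = 0.2576 - 0.0020*67 + 0.0036*17 + 0.0299*1.3
   = 0.2576 - 0.1340 + 0.0612 + 0.0389
   = 0.2237


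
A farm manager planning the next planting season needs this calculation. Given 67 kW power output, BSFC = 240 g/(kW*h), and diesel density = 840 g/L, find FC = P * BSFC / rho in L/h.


FC = P * BSFC / rho_fuel
   = 67 * 240 / 840
   = 16080 / 840
   = 19.14 L/h


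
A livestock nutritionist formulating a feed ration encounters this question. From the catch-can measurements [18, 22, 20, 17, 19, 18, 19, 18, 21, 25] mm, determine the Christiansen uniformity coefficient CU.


xbar = 197 / 10 = 19.700
sum|xi - xbar| = 18.400
CU = 100 * (1 - 18.400 / (10 * 19.700))
   = 100 * (1 - 0.0934)
   = 90.66%


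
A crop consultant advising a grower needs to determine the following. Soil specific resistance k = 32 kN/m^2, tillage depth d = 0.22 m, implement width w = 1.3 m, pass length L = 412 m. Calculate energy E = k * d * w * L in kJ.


E = k * d * w * L
  = 32 * 0.22 * 1.3 * 412
  = 3770.62 kJ


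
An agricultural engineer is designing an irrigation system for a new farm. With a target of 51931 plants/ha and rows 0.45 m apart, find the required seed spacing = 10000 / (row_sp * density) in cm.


spacing = 10000 / (row_sp * density)
        = 10000 / (0.45 * 51931)
        = 10000 / 23368.95
        = 0.42792 m = 42.79 cm


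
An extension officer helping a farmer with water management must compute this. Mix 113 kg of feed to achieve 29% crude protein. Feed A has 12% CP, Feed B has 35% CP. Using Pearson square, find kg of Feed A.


parts_A = CP_b - target = 35 - 29 = 6
parts_B = target - CP_a = 29 - 12 = 17
total_parts = 6 + 17 = 23
Feed A = 113 * 6 / 23 = 29.48 kg
Feed B = 113 * 17 / 23 = 83.52 kg

29.48 kg


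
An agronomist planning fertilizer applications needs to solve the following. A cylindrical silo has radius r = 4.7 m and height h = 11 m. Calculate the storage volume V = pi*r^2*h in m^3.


V = pi * r^2 * h
  = pi * 4.7^2 * 11
  = pi * 22.09 * 11
  = 763.38 m^3


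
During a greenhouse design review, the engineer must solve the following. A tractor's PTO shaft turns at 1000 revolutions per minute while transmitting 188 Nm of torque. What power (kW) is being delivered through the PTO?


P = 2*pi*n*T / 60000
  = 2*pi * 1000 * 188 / 60000
  = 1181238.84 / 60000
  = 19.69 kW


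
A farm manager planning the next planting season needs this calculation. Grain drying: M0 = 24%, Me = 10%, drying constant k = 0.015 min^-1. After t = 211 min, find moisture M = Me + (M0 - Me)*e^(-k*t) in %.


M = Me + (M0 - Me) * e^(-k*t)
  = 10 + (24 - 10) * e^(-0.015*211)
  = 10 + 14 * e^(-3.165)
  = 10 + 14 * 0.04221
  = 10 + 0.5910
  = 10.59%


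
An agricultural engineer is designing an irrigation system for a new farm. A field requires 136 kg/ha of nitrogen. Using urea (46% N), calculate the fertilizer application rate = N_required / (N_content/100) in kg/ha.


Rate = N_required / (N_content / 100)
     = 136 / (46 / 100)
     = 136 / 0.46
     = 295.65 kg/ha


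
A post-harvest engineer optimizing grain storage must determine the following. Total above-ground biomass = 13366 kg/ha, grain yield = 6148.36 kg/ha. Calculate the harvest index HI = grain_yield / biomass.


HI = grain_yield / biomass
   = 6148.36 / 13366
   = 0.46


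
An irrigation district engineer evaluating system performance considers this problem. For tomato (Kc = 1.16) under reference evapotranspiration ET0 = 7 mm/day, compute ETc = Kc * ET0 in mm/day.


ETc = Kc * ET0
    = 1.16 * 7
    = 8.12 mm/day


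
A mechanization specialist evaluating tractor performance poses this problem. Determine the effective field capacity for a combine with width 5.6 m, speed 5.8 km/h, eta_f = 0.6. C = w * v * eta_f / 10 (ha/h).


C = w * v * eta_f / 10
  = 5.6 * 5.8 * 0.6 / 10
  = 19.49 / 10
  = 1.95 ha/h


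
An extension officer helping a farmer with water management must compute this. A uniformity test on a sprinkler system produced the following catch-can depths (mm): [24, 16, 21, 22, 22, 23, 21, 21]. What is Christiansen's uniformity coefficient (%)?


xbar = 170 / 8 = 21.250
sum|xi - xbar| = 12
CU = 100 * (1 - 12 / (8 * 21.250))
   = 100 * (1 - 0.0706)
   = 92.94%


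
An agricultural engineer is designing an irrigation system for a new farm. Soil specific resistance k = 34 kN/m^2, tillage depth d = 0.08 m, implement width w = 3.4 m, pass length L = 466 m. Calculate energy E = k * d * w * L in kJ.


E = k * d * w * L
  = 34 * 0.08 * 3.4 * 466
  = 4309.57 kJ


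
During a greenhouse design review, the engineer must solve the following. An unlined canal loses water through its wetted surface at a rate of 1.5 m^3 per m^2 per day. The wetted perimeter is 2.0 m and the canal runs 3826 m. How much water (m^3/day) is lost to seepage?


S = C * P * L
  = 1.5 * 2.0 * 3826
  = 11478 m^3/day


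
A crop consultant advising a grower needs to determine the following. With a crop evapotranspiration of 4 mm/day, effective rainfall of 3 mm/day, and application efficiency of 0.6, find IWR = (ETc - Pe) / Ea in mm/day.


IWR = (ETc - Pe) / Ea
    = (4 - 3) / 0.6
    = 1 / 0.6
    = 1.67 mm/day


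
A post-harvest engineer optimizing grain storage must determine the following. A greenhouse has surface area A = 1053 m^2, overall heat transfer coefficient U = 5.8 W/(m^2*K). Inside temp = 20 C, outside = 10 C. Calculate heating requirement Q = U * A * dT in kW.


dT = 20 - (10) = 10 K
Q = U * A * dT
  = 5.8 * 1053 * 10
  = 61074 W = 61.07 kW


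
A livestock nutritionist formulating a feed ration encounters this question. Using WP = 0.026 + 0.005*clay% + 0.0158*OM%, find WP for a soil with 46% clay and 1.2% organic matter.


WP = 0.026 + 0.005*46 + 0.0158*1.2
   = 0.026 + 0.2300 + 0.0190
   = 0.2750


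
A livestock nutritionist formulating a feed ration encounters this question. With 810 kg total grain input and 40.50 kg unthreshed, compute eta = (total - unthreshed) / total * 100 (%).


eta = (total - unthreshed) / total * 100
    = (810 - 40.50) / 810 * 100
    = 769.50 / 810 * 100
    = 95%


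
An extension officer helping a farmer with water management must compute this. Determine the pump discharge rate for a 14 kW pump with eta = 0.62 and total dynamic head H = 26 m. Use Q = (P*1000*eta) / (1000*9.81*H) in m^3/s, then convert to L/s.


Q = (P * 1000 * eta) / (rho * g * H)
  = (14 * 1000 * 0.62) / (1000 * 9.81 * 26)
  = 8680 / 255060
  = 0.03403 m^3/s = 34.03 L/s


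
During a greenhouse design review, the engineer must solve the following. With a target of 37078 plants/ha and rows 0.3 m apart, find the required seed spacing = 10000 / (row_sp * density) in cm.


spacing = 10000 / (row_sp * density)
        = 10000 / (0.3 * 37078)
        = 10000 / 11123.40
        = 0.89901 m = 89.90 cm


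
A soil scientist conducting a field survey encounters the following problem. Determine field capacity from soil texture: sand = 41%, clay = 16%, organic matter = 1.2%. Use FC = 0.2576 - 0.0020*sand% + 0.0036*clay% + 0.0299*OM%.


FC = 0.2576 - 0.0020*41 + 0.0036*16 + 0.0299*1.2
   = 0.2576 - 0.0820 + 0.0576 + 0.0359
   = 0.2691


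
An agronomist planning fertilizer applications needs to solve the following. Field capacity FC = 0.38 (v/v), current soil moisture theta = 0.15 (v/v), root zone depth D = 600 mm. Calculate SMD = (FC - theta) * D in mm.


SMD = (FC - theta) * D
    = (0.38 - 0.15) * 600
    = 0.230 * 600
    = 138 mm


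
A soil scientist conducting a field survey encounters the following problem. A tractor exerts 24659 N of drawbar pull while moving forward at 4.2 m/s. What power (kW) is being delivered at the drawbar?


P = F * v / 1000
  = 24659 * 4.2 / 1000
  = 103567.80 / 1000
  = 103.57 kW


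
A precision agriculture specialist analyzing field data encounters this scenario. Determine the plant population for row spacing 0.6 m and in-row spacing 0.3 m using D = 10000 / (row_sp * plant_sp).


D = 10000 / (row_sp * plant_sp)
  = 10000 / (0.6 * 0.3)
  = 10000 / 0.1800
  = 55555.56 plants/ha


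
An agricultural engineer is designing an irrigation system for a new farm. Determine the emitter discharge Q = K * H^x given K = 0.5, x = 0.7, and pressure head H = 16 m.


Q = K * H^x
  = 0.5 * 16^0.7
  = 0.5 * 6.9644
  = 3.48 L/h


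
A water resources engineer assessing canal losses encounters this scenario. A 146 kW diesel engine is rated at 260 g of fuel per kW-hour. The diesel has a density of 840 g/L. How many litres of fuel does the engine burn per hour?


FC = P * BSFC / rho_fuel
   = 146 * 260 / 840
   = 37960 / 840
   = 45.19 L/h


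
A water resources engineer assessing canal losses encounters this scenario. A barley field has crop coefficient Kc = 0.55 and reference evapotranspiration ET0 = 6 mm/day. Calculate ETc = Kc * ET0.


ETc = Kc * ET0
    = 0.55 * 6
    = 3.30 mm/day


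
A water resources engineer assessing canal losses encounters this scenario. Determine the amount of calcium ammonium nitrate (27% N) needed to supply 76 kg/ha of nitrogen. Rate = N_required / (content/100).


Rate = N_required / (N_content / 100)
     = 76 / (27 / 100)
     = 76 / 0.27
     = 281.48 kg/ha


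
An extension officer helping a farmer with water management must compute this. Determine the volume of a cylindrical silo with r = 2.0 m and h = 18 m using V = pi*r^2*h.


V = pi * r^2 * h
  = pi * 2.0^2 * 18
  = pi * 4 * 18
  = 226.19 m^3


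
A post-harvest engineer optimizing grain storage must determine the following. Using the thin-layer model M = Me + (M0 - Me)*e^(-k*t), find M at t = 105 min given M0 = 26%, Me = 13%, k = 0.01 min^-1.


M = Me + (M0 - Me) * e^(-k*t)
  = 13 + (26 - 13) * e^(-0.01*105)
  = 13 + 13 * e^(-1.050)
  = 13 + 13 * 0.34994
  = 13 + 4.5492
  = 17.55%


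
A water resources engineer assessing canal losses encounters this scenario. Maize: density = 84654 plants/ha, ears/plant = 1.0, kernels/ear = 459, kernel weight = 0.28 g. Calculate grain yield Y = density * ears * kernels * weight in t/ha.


Y = density * ears * kernels * kw
  = 84654 * 1.0 * 459 * 0.28 g/ha
  = 10879732.08 g/ha
  = 10879.73 kg/ha = 10.88 t/ha


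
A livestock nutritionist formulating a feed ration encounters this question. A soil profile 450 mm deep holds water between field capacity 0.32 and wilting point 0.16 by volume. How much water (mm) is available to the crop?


AW = (FC - WP) * D
   = (0.32 - 0.16) * 450
   = 0.16 * 450
   = 72 mm


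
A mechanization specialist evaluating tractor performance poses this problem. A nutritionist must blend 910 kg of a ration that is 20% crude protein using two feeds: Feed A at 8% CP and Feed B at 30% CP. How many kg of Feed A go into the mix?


parts_A = CP_b - target = 30 - 20 = 10
parts_B = target - CP_a = 20 - 8 = 12
total_parts = 10 + 12 = 22
Feed A = 910 * 10 / 22 = 413.64 kg
Feed B = 910 * 12 / 22 = 496.36 kg

413.64 kg


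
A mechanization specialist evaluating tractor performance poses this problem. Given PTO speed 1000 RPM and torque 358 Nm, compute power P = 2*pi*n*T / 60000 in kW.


P = 2*pi*n*T / 60000
  = 2*pi * 1000 * 358 / 60000
  = 2249380.34 / 60000
  = 37.49 kW


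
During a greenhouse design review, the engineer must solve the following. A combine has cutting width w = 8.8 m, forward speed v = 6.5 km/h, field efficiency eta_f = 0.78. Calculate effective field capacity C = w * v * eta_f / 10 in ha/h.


C = w * v * eta_f / 10
  = 8.8 * 6.5 * 0.78 / 10
  = 44.62 / 10
  = 4.46 ha/h


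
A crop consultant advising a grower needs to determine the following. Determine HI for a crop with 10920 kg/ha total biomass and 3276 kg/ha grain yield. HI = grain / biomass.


HI = grain_yield / biomass
   = 3276 / 10920
   = 0.30


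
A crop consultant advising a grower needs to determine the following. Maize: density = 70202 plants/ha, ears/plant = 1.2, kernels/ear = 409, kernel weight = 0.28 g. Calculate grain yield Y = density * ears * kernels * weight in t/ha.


Y = density * ears * kernels * kw
  = 70202 * 1.2 * 409 * 0.28 g/ha
  = 9647439.65 g/ha
  = 9647.44 kg/ha = 9.65 t/ha


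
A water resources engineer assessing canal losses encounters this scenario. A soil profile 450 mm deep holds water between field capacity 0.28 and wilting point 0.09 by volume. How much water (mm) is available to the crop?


AW = (FC - WP) * D
   = (0.28 - 0.09) * 450
   = 0.19 * 450
   = 85.50 mm


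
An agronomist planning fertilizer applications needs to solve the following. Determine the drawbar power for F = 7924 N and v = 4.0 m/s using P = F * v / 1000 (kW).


P = F * v / 1000
  = 7924 * 4.0 / 1000
  = 31696 / 1000
  = 31.70 kW


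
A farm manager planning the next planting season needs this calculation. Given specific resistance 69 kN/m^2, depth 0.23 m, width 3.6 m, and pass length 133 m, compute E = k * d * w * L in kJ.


E = k * d * w * L
  = 69 * 0.23 * 3.6 * 133
  = 7598.56 kJ


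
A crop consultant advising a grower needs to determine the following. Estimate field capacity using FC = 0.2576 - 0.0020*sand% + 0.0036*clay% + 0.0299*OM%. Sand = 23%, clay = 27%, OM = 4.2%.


FC = 0.2576 - 0.0020*23 + 0.0036*27 + 0.0299*4.2
   = 0.2576 - 0.0460 + 0.0972 + 0.1256
   = 0.4344


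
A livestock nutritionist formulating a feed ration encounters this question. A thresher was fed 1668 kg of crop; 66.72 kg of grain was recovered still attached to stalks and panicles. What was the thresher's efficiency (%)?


eta = (total - unthreshed) / total * 100
    = (1668 - 66.72) / 1668 * 100
    = 1601.28 / 1668 * 100
    = 96%


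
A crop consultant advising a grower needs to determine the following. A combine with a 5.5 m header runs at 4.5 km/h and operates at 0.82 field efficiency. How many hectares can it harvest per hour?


C = w * v * eta_f / 10
  = 5.5 * 4.5 * 0.82 / 10
  = 20.30 / 10
  = 2.03 ha/h
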